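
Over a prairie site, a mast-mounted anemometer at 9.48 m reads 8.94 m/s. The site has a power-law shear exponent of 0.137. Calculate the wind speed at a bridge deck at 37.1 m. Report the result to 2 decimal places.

10.78 m/s

Power-law profile: V₂ = V₁ · (z₂/z₁)^α
V₂ = 8.94 × (37.1/9.48)^0.137 = 8.94 × (3.9135)^0.137
    = 8.94 × 1.2055 = 10.7775 m/s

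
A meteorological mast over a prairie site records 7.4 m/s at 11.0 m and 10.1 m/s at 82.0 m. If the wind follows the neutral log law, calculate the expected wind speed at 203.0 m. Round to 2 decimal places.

Log law: V ∝ ln(z/z₀). From the pair, with r = V₁/V₂ = 0.73267,
ln z₀ = (ln z₁ − r·ln z₂)/(1 − r) = (2.3979 − 0.73267×4.4067)/0.26733 = -3.1078 → z₀ = 0.04470 m
V₃ = V₁ · ln(z₃/z₀)/ln(z₁/z₀) = 7.4 × 8.4210/5.5057 = 11.3184 m/s

11.32 m/s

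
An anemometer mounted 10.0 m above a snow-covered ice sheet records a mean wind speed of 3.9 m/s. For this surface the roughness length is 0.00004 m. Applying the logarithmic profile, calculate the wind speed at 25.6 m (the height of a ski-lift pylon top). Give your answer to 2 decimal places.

Log law: V(z) ∝ ln(z/z₀), so V₂/V₁ = ln(z₂/z₀) / ln(z₁/z₀).
ln(25.6/0.00004) = 13.3692, ln(10.0/0.00004) = 12.4292
V₂ = 3.9 × 13.3692/12.4292 = 3.9 × 1.0756 = 4.1950 m/s

4.19 m/s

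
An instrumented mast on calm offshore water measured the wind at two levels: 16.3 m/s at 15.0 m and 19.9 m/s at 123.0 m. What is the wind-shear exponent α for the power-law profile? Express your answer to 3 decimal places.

α ≈ 0.095

Power law: V₂/V₁ = (z₂/z₁)^α ⇒ α = ln(V₂/V₁) / ln(z₂/z₁)
α = ln(19.9/16.3) / ln(123.0/15.0) = ln(1.2209) / ln(8.2000)
  = 0.19955 / 2.10413 = 0.09484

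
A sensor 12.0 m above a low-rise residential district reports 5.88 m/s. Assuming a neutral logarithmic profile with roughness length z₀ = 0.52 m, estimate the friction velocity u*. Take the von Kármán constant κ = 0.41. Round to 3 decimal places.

Log law: V(z) = (u*/κ) · ln(z/z₀) ⇒ u* = κ · V / ln(z/z₀)
u* = 0.41 × 5.88 / ln(12.0/0.52) = 0.41 × 5.88 / 3.1388
   = 2.4108 / 3.1388 = 0.7681 m/s

u* ≈ 0.768 m/s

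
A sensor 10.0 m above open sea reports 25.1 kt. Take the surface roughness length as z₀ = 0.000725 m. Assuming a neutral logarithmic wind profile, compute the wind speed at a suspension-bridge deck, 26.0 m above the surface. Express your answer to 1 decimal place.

27.6 kt

Log law: V(z) ∝ ln(z/z₀), so V₂/V₁ = ln(z₂/z₀) / ln(z₁/z₀).
ln(26.0/0.000725) = 10.4874, ln(10.0/0.000725) = 9.5319
V₂ = 25.1 × 10.4874/9.5319 = 25.1 × 1.1002 = 27.6161 kt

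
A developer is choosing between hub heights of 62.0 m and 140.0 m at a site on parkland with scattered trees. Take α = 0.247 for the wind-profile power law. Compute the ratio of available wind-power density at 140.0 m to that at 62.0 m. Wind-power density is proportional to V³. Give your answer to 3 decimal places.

Speed ratio: V_B/V_A = (z_B/z_A)^α = (140.0/62.0)^0.247 = (2.2581)^0.247 = 1.22285
Power-density ratio: P_B/P_A = (V_B/V_A)³ = (1.22285)³ = 1.82860

1.829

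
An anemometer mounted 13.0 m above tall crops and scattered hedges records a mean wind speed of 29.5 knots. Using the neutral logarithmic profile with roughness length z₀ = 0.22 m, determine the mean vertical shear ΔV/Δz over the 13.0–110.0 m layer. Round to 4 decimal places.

0.1592 knots/m

Log law: V₂ = V₁ · ln(z₂/z₀)/ln(z₁/z₀) = 29.5 × 6.2146/4.0791 = 44.9442 knots
ΔV/Δz = (44.9442 − 29.5)/(110.0 − 13.0) = 15.4442/97.0000 = 0.15922 knots/m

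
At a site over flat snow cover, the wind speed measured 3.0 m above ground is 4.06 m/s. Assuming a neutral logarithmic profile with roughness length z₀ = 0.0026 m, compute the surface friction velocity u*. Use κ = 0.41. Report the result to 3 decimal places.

u* ≈ 0.236 m/s

Log law: V(z) = (u*/κ) · ln(z/z₀) ⇒ u* = κ · V / ln(z/z₀)
u* = 0.41 × 4.06 / ln(3.0/0.0026) = 0.41 × 4.06 / 7.0509
   = 1.6646 / 7.0509 = 0.2361 m/s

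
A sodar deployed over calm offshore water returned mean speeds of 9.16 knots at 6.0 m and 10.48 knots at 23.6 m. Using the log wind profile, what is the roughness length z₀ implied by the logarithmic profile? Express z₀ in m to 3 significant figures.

Log law: V(z) ∝ ln(z/z₀). With r = V₁/V₂ = 9.16/10.48 = 0.87405,
r · ln(z₂/z₀) = ln(z₁/z₀) ⇒ ln z₀ = (ln z₁ − r·ln z₂)/(1 − r)
ln z₀ = (1.79176 − 0.87405×3.16125) / 0.12595 = -7.7117
z₀ = exp(-7.7117) = 0.0004476 m

z₀ ≈ 0.000448 m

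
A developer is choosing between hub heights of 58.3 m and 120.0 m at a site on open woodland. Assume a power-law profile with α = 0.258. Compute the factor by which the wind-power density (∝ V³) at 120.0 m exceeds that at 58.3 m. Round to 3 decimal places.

1.748

Speed ratio: V_B/V_A = (z_B/z_A)^α = (120.0/58.3)^0.258 = (2.0583)^0.258 = 1.20472
Power-density ratio: P_B/P_A = (V_B/V_A)³ = (1.20472)³ = 1.74847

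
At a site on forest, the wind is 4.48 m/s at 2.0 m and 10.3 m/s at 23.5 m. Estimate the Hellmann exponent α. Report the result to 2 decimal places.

α ≈ 0.34

Power law: V₂/V₁ = (z₂/z₁)^α ⇒ α = ln(V₂/V₁) / ln(z₂/z₁)
α = ln(10.3/4.48) / ln(23.5/2.0) = ln(2.2991) / ln(11.7500)
  = 0.83252 / 2.46385 = 0.33789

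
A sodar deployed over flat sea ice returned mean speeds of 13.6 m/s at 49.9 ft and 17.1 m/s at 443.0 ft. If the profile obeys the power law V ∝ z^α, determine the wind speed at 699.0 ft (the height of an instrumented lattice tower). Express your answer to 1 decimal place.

17.9 m/s

First find α: α = ln(V₂/V₁)/ln(z₂/z₁) = ln(17.1/13.6)/ln(443.0/49.9) = 0.22901/2.18355 = 0.1049
Extrapolate from 443.0 ft to 699.0 ft: V₃ = 17.1 × (699.0/443.0)^0.1049 = 17.1 × 1.0490 = 17.9378 m/s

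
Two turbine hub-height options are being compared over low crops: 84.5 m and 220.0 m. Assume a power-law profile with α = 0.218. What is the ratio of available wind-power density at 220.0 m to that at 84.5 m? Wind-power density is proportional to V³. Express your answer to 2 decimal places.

Speed ratio: V_B/V_A = (z_B/z_A)^α = (220.0/84.5)^0.218 = (2.6036)^0.218 = 1.23195
Power-density ratio: P_B/P_A = (V_B/V_A)³ = (1.23195)³ = 1.86974

1.87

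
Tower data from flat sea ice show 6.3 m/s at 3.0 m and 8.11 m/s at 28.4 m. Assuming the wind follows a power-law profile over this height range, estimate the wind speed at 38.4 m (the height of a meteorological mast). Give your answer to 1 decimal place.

First find α: α = ln(V₂/V₁)/ln(z₂/z₁) = ln(8.11/6.3)/ln(28.4/3.0) = 0.25255/2.24778 = 0.1124
Extrapolate from 28.4 m to 38.4 m: V₃ = 8.11 × (38.4/28.4)^0.1124 = 8.11 × 1.0345 = 8.3896 m/s

8.4 m/s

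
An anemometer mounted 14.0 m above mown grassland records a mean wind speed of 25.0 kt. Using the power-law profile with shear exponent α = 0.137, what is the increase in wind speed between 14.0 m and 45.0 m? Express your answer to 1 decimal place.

4.3 kt

Power law: V₂ = V₁ · (z₂/z₁)^α = 25.0 × (3.2143)^0.137 = 29.3367 kt
ΔV = 29.3367 − 25.0 = 4.3367 kt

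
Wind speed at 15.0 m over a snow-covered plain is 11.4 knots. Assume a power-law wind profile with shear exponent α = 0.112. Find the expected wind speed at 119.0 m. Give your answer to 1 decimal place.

14.4 knots

Power-law profile: V₂ = V₁ · (z₂/z₁)^α
V₂ = 11.4 × (119.0/15.0)^0.112 = 11.4 × (7.9333)^0.112
    = 11.4 × 1.2611 = 14.3762 knots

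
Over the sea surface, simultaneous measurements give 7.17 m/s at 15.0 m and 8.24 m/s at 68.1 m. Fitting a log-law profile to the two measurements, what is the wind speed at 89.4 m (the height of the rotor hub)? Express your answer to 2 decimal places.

8.43 m/s

Log law: V ∝ ln(z/z₀). From the pair, with r = V₁/V₂ = 0.87015,
ln z₀ = (ln z₁ − r·ln z₂)/(1 − r) = (2.7081 − 0.87015×4.2210)/0.12985 = -7.4300 → z₀ = 0.0005932 m
V₃ = V₁ · ln(z₃/z₀)/ln(z₁/z₀) = 7.17 × 11.9231/10.1380 = 8.4325 m/s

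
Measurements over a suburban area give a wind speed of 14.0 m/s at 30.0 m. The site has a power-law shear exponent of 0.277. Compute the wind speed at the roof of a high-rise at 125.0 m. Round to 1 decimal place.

20.8 m/s

Power-law profile: V₂ = V₁ · (z₂/z₁)^α
V₂ = 14.0 × (125.0/30.0)^0.277 = 14.0 × (4.1667)^0.277
    = 14.0 × 1.4848 = 20.7878 m/s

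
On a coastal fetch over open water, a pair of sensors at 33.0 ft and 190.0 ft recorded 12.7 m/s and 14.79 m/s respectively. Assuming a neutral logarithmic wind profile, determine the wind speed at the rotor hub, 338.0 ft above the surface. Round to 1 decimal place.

Log law: V ∝ ln(z/z₀). From the pair, with r = V₁/V₂ = 0.85869,
ln z₀ = (ln z₁ − r·ln z₂)/(1 − r) = (3.4965 − 0.85869×5.2470)/0.14131 = -7.1406 → z₀ = 0.0007923 ft
V₃ = V₁ · ln(z₃/z₀)/ln(z₁/z₀) = 12.7 × 12.9636/10.6371 = 15.4777 m/s

15.5 m/s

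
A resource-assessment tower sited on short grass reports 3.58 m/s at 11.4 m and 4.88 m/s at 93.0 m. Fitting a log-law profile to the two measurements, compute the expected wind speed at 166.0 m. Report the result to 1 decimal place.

Log law: V ∝ ln(z/z₀). From the pair, with r = V₁/V₂ = 0.73361,
ln z₀ = (ln z₁ − r·ln z₂)/(1 − r) = (2.4336 − 0.73361×4.5326)/0.26639 = -3.3467 → z₀ = 0.03520 m
V₃ = V₁ · ln(z₃/z₀)/ln(z₁/z₀) = 3.58 × 8.4587/5.7803 = 5.2388 m/s

5.2 m/s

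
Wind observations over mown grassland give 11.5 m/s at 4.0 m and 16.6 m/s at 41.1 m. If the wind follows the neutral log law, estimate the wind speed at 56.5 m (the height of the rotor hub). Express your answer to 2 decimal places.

Log law: V ∝ ln(z/z₀). From the pair, with r = V₁/V₂ = 0.69277,
ln z₀ = (ln z₁ − r·ln z₂)/(1 − r) = (1.3863 − 0.69277×3.7160)/0.30723 = -3.8670 → z₀ = 0.02092 m
V₃ = V₁ · ln(z₃/z₀)/ln(z₁/z₀) = 11.5 × 7.9012/5.2533 = 17.2966 m/s

17.30 m/s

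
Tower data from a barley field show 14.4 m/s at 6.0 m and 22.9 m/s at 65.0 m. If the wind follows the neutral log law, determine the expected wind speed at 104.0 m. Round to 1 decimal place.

Log law: V ∝ ln(z/z₀). From the pair, with r = V₁/V₂ = 0.62882,
ln z₀ = (ln z₁ − r·ln z₂)/(1 − r) = (1.7918 − 0.62882×4.1744)/0.37118 = -2.2447 → z₀ = 0.1060 m
V₃ = V₁ · ln(z₃/z₀)/ln(z₁/z₀) = 14.4 × 6.8891/4.0365 = 24.5767 m/s

24.6 m/s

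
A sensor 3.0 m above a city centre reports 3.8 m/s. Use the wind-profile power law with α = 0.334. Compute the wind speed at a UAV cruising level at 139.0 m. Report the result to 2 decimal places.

Power-law profile: V₂ = V₁ · (z₂/z₁)^α
V₂ = 3.8 × (139.0/3.0)^0.334 = 3.8 × (46.3333)^0.334
    = 3.8 × 3.6009 = 13.6833 m/s

13.68 m/s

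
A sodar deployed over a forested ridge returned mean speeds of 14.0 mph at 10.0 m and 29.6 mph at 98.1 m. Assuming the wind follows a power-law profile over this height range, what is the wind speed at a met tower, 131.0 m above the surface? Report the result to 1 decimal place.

32.5 mph

First find α: α = ln(V₂/V₁)/ln(z₂/z₁) = ln(29.6/14.0)/ln(98.1/10.0) = 0.74872/2.28340 = 0.3279
Extrapolate from 98.1 m to 131.0 m: V₃ = 29.6 × (131.0/98.1)^0.3279 = 29.6 × 1.0995 = 32.5444 mph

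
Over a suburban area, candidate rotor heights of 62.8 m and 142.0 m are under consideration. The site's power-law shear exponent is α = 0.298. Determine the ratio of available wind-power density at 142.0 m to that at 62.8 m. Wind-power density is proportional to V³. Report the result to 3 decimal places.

Speed ratio: V_B/V_A = (z_B/z_A)^α = (142.0/62.8)^0.298 = (2.2611)^0.298 = 1.27523
Power-density ratio: P_B/P_A = (V_B/V_A)³ = (1.27523)³ = 2.07381

2.074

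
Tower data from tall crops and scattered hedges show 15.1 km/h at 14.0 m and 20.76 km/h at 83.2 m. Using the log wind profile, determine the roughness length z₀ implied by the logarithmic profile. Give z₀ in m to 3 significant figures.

Log law: V(z) ∝ ln(z/z₀). With r = V₁/V₂ = 15.1/20.76 = 0.72736,
r · ln(z₂/z₀) = ln(z₁/z₀) ⇒ ln z₀ = (ln z₁ − r·ln z₂)/(1 − r)
ln z₀ = (2.63906 − 0.72736×4.42125) / 0.27264 = -2.1155
z₀ = exp(-2.1155) = 0.1206 m

z₀ ≈ 0.121 m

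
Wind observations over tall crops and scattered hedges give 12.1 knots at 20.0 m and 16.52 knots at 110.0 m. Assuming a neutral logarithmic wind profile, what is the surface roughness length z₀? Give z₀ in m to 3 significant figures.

Log law: V(z) ∝ ln(z/z₀). With r = V₁/V₂ = 12.1/16.52 = 0.73245,
r · ln(z₂/z₀) = ln(z₁/z₀) ⇒ ln z₀ = (ln z₁ − r·ln z₂)/(1 − r)
ln z₀ = (2.99573 − 0.73245×4.70048) / 0.26755 = -1.6711
z₀ = exp(-1.6711) = 0.1880 m

z₀ ≈ 0.188 m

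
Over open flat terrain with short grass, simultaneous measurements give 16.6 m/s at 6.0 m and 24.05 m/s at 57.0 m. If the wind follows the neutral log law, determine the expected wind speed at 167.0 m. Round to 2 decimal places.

Log law: V ∝ ln(z/z₀). From the pair, with r = V₁/V₂ = 0.69023,
ln z₀ = (ln z₁ − r·ln z₂)/(1 − r) = (1.7918 − 0.69023×4.0431)/0.30977 = -3.2245 → z₀ = 0.03977 m
V₃ = V₁ · ln(z₃/z₀)/ln(z₁/z₀) = 16.6 × 8.3425/5.0163 = 27.6072 m/s

27.61 m/s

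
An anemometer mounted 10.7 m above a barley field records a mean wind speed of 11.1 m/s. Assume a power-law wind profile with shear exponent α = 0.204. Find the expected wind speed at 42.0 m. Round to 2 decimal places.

14.67 m/s

Power-law profile: V₂ = V₁ · (z₂/z₁)^α
V₂ = 11.1 × (42.0/10.7)^0.204 = 11.1 × (3.9252)^0.204
    = 11.1 × 1.3217 = 14.6714 m/s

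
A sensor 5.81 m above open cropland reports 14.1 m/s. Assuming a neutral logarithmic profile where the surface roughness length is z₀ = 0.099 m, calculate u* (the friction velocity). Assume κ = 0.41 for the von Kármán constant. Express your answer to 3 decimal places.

Log law: V(z) = (u*/κ) · ln(z/z₀) ⇒ u* = κ · V / ln(z/z₀)
u* = 0.41 × 14.1 / ln(5.81/0.099) = 0.41 × 14.1 / 4.0722
   = 5.7810 / 4.0722 = 1.4196 m/s

u* ≈ 1.420 m/s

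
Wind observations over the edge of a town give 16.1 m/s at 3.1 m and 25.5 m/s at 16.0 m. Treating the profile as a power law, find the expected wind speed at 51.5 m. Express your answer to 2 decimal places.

35.38 m/s

First find α: α = ln(V₂/V₁)/ln(z₂/z₁) = ln(25.5/16.1)/ln(16.0/3.1) = 0.45986/1.64119 = 0.2802
Extrapolate from 16.0 m to 51.5 m: V₃ = 25.5 × (51.5/16.0)^0.2802 = 25.5 × 1.3876 = 35.3829 m/s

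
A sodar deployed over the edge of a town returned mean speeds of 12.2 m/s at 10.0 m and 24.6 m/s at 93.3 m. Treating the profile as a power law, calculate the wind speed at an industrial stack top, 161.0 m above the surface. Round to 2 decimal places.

29.20 m/s

First find α: α = ln(V₂/V₁)/ln(z₂/z₁) = ln(24.6/12.2)/ln(93.3/10.0) = 0.70131/2.23324 = 0.3140
Extrapolate from 93.3 m to 161.0 m: V₃ = 24.6 × (161.0/93.3)^0.3140 = 24.6 × 1.1869 = 29.1974 m/s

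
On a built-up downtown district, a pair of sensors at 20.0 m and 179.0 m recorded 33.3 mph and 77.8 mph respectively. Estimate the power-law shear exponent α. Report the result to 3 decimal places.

Power law: V₂/V₁ = (z₂/z₁)^α ⇒ α = ln(V₂/V₁) / ln(z₂/z₁)
α = ln(77.8/33.3) / ln(179.0/20.0) = ln(2.3363) / ln(8.9500)
  = 0.84858 / 2.19165 = 0.38719

α ≈ 0.387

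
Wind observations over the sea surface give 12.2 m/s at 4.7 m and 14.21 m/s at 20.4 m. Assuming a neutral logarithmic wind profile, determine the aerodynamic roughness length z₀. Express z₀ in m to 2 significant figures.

z₀ ≈ 0.00063 m

Log law: V(z) ∝ ln(z/z₀). With r = V₁/V₂ = 12.2/14.21 = 0.85855,
r · ln(z₂/z₀) = ln(z₁/z₀) ⇒ ln z₀ = (ln z₁ − r·ln z₂)/(1 − r)
ln z₀ = (1.54756 − 0.85855×3.01553) / 0.14145 = -7.3625
z₀ = exp(-7.3625) = 0.0006346 m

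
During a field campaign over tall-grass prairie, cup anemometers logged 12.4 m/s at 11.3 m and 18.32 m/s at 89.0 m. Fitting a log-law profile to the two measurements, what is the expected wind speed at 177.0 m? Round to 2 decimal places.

Log law: V ∝ ln(z/z₀). From the pair, with r = V₁/V₂ = 0.67686,
ln z₀ = (ln z₁ − r·ln z₂)/(1 − r) = (2.4248 − 0.67686×4.4886)/0.32314 = -1.8981 → z₀ = 0.1499 m
V₃ = V₁ · ln(z₃/z₀)/ln(z₁/z₀) = 12.4 × 7.0742/4.3229 = 20.2921 m/s

20.29 m/s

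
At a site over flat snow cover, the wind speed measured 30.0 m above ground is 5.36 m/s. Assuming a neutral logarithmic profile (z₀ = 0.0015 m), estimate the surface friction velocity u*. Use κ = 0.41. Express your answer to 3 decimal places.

u* ≈ 0.222 m/s

Log law: V(z) = (u*/κ) · ln(z/z₀) ⇒ u* = κ · V / ln(z/z₀)
u* = 0.41 × 5.36 / ln(30.0/0.0015) = 0.41 × 5.36 / 9.9035
   = 2.1976 / 9.9035 = 0.2219 m/s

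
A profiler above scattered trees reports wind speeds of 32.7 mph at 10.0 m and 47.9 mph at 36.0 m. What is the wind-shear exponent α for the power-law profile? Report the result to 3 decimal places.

Power law: V₂/V₁ = (z₂/z₁)^α ⇒ α = ln(V₂/V₁) / ln(z₂/z₁)
α = ln(47.9/32.7) / ln(36.0/10.0) = ln(1.4648) / ln(3.6000)
  = 0.38174 / 1.28093 = 0.29802

α ≈ 0.298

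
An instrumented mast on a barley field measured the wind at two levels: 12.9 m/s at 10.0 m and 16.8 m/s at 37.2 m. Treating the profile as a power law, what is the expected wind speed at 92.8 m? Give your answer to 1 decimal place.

First find α: α = ln(V₂/V₁)/ln(z₂/z₁) = ln(16.8/12.9)/ln(37.2/10.0) = 0.26415/1.31372 = 0.2011
Extrapolate from 37.2 m to 92.8 m: V₃ = 16.8 × (92.8/37.2)^0.2011 = 16.8 × 1.2018 = 20.1900 m/s

20.2 m/s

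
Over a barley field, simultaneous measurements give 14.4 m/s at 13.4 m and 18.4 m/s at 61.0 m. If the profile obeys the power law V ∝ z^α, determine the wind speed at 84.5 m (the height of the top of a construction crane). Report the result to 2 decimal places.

19.40 m/s

First find α: α = ln(V₂/V₁)/ln(z₂/z₁) = ln(18.4/14.4)/ln(61.0/13.4) = 0.24512/1.51562 = 0.1617
Extrapolate from 61.0 m to 84.5 m: V₃ = 18.4 × (84.5/61.0)^0.1617 = 18.4 × 1.0541 = 19.3958 m/s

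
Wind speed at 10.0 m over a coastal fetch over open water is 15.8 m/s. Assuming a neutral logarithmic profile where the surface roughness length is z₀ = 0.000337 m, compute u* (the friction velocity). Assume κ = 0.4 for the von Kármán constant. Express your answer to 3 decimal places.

Log law: V(z) = (u*/κ) · ln(z/z₀) ⇒ u* = κ · V / ln(z/z₀)
u* = 0.4 × 15.8 / ln(10.0/0.000337) = 0.4 × 15.8 / 10.2980
   = 6.3200 / 10.2980 = 0.6137 m/s

u* ≈ 0.614 m/s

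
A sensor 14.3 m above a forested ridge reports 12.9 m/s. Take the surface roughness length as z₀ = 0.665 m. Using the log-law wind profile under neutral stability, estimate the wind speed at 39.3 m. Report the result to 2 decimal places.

17.15 m/s

Log law: V(z) ∝ ln(z/z₀), so V₂/V₁ = ln(z₂/z₀) / ln(z₁/z₀).
ln(39.3/0.665) = 4.0792, ln(14.3/0.665) = 3.0682
V₂ = 12.9 × 4.0792/3.0682 = 12.9 × 1.3295 = 17.1505 m/s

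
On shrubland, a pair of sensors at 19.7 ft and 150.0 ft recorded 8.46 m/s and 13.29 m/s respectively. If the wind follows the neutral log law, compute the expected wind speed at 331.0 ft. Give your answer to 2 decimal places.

Log law: V ∝ ln(z/z₀). From the pair, with r = V₁/V₂ = 0.63657,
ln z₀ = (ln z₁ − r·ln z₂)/(1 − r) = (2.9806 − 0.63657×5.0106)/0.36343 = -0.5751 → z₀ = 0.5627 ft
V₃ = V₁ · ln(z₃/z₀)/ln(z₁/z₀) = 8.46 × 6.3772/3.5557 = 15.1732 m/s

15.17 m/s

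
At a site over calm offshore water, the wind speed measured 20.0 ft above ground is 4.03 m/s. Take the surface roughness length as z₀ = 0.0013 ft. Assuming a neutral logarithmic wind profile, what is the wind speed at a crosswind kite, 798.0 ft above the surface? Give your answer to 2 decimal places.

5.57 m/s

Log law: V(z) ∝ ln(z/z₀), so V₂/V₁ = ln(z₂/z₀) / ln(z₁/z₀).
ln(798.0/0.0013) = 13.3275, ln(20.0/0.0013) = 9.6411
V₂ = 4.03 × 13.3275/9.6411 = 4.03 × 1.3824 = 5.5709 m/s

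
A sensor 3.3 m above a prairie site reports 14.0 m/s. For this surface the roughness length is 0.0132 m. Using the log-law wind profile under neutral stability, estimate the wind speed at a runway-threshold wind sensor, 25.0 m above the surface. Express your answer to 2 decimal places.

19.13 m/s

Log law: V(z) ∝ ln(z/z₀), so V₂/V₁ = ln(z₂/z₀) / ln(z₁/z₀).
ln(25.0/0.0132) = 7.5464, ln(3.3/0.0132) = 5.5215
V₂ = 14.0 × 7.5464/5.5215 = 14.0 × 1.3667 = 19.1344 m/s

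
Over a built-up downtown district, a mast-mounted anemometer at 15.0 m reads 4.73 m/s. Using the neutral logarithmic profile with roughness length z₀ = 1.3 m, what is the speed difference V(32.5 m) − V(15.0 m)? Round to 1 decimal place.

1.5 m/s

Log law: V₂ = V₁ · ln(z₂/z₀)/ln(z₁/z₀) = 4.73 × 3.2189/2.4457 = 6.2254 m/s
ΔV = 6.2254 − 4.73 = 1.4954 m/s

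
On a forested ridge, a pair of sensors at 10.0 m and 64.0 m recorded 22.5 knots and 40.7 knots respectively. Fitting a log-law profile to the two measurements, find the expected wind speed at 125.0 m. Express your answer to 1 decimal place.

47.3 knots

Log law: V ∝ ln(z/z₀). From the pair, with r = V₁/V₂ = 0.55283,
ln z₀ = (ln z₁ − r·ln z₂)/(1 − r) = (2.3026 − 0.55283×4.1589)/0.44717 = 0.0077 → z₀ = 1.008 m
V₃ = V₁ · ln(z₃/z₀)/ln(z₁/z₀) = 22.5 × 4.8206/2.2949 = 47.2634 knots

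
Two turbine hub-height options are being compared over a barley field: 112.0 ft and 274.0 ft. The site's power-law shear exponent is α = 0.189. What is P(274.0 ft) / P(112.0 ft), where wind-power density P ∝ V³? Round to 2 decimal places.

1.66

Speed ratio: V_B/V_A = (z_B/z_A)^α = (274.0/112.0)^0.189 = (2.4464)^0.189 = 1.18422
Power-density ratio: P_B/P_A = (V_B/V_A)³ = (1.18422)³ = 1.66073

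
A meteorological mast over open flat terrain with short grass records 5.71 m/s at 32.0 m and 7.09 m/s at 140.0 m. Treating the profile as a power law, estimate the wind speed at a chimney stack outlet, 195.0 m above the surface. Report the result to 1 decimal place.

7.4 m/s

First find α: α = ln(V₂/V₁)/ln(z₂/z₁) = ln(7.09/5.71)/ln(140.0/32.0) = 0.21647/1.47591 = 0.1467
Extrapolate from 140.0 m to 195.0 m: V₃ = 7.09 × (195.0/140.0)^0.1467 = 7.09 × 1.0498 = 7.4431 m/s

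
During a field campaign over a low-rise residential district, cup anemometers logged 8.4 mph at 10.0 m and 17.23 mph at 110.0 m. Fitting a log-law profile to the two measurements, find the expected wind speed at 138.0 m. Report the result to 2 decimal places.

Log law: V ∝ ln(z/z₀). From the pair, with r = V₁/V₂ = 0.48752,
ln z₀ = (ln z₁ − r·ln z₂)/(1 − r) = (2.3026 − 0.48752×4.7005)/0.51248 = 0.0215 → z₀ = 1.022 m
V₃ = V₁ · ln(z₃/z₀)/ln(z₁/z₀) = 8.4 × 4.9058/2.2811 = 18.0651 mph

18.07 mph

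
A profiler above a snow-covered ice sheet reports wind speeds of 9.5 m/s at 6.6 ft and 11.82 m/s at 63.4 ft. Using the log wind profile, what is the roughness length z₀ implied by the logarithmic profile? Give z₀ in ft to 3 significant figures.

z₀ ≈ 0.000625 ft

Log law: V(z) ∝ ln(z/z₀). With r = V₁/V₂ = 9.5/11.82 = 0.80372,
r · ln(z₂/z₀) = ln(z₁/z₀) ⇒ ln z₀ = (ln z₁ − r·ln z₂)/(1 − r)
ln z₀ = (1.88707 − 0.80372×4.14946) / 0.19628 = -7.3770
z₀ = exp(-7.3770) = 0.0006254 ft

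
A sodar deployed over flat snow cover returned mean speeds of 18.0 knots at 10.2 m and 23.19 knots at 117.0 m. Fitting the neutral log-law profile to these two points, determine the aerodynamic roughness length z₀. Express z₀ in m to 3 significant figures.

Log law: V(z) ∝ ln(z/z₀). With r = V₁/V₂ = 18.0/23.19 = 0.77620,
r · ln(z₂/z₀) = ln(z₁/z₀) ⇒ ln z₀ = (ln z₁ − r·ln z₂)/(1 − r)
ln z₀ = (2.32239 − 0.77620×4.76217) / 0.22380 = -6.1393
z₀ = exp(-6.1393) = 0.002156 m

z₀ ≈ 0.00216 m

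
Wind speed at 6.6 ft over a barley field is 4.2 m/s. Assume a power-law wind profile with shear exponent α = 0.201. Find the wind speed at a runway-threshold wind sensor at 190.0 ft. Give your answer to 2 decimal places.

Power-law profile: V₂ = V₁ · (z₂/z₁)^α
V₂ = 4.2 × (190.0/6.6)^0.201 = 4.2 × (28.7879)^0.201
    = 4.2 × 1.9647 = 8.2518 m/s

8.25 m/s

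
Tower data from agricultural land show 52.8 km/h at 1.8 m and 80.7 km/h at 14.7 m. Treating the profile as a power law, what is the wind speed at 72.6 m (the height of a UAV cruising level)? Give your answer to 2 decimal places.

First find α: α = ln(V₂/V₁)/ln(z₂/z₁) = ln(80.7/52.8)/ln(14.7/1.8) = 0.42423/2.10006 = 0.2020
Extrapolate from 14.7 m to 72.6 m: V₃ = 80.7 × (72.6/14.7)^0.2020 = 80.7 × 1.3808 = 111.4268 km/h

111.43 km/h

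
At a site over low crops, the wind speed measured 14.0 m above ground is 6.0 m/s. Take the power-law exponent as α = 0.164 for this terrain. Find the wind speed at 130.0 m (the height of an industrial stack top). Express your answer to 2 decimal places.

Power-law profile: V₂ = V₁ · (z₂/z₁)^α
V₂ = 6.0 × (130.0/14.0)^0.164 = 6.0 × (9.2857)^0.164
    = 6.0 × 1.4412 = 8.6471 m/s

8.65 m/s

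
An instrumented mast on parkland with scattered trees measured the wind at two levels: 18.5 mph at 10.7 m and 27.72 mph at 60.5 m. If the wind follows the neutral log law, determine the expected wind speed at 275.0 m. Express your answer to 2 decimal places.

Log law: V ∝ ln(z/z₀). From the pair, with r = V₁/V₂ = 0.66739,
ln z₀ = (ln z₁ − r·ln z₂)/(1 − r) = (2.3702 − 0.66739×4.1026)/0.33261 = -1.1058 → z₀ = 0.3309 m
V₃ = V₁ · ln(z₃/z₀)/ln(z₁/z₀) = 18.5 × 6.7226/3.4761 = 35.7783 mph

35.78 mph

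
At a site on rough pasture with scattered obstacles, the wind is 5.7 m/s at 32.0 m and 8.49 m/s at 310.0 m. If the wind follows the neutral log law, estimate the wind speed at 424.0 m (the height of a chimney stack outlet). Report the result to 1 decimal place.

8.9 m/s

Log law: V ∝ ln(z/z₀). From the pair, with r = V₁/V₂ = 0.67138,
ln z₀ = (ln z₁ − r·ln z₂)/(1 − r) = (3.4657 − 0.67138×5.7366)/0.32862 = -1.1736 → z₀ = 0.3092 m
V₃ = V₁ · ln(z₃/z₀)/ln(z₁/z₀) = 5.7 × 7.2233/4.6393 = 8.8748 m/s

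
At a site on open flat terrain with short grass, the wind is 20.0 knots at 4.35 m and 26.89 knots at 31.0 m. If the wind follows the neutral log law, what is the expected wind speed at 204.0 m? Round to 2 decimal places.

33.50 knots

Log law: V ∝ ln(z/z₀). From the pair, with r = V₁/V₂ = 0.74377,
ln z₀ = (ln z₁ − r·ln z₂)/(1 − r) = (1.4702 − 0.74377×3.4340)/0.25623 = -4.2303 → z₀ = 0.01455 m
V₃ = V₁ · ln(z₃/z₀)/ln(z₁/z₀) = 20.0 × 9.5484/5.7005 = 33.5004 knots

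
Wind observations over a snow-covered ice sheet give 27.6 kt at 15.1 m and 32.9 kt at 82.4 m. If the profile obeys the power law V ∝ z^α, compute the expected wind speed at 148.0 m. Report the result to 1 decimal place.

35.0 kt

First find α: α = ln(V₂/V₁)/ln(z₂/z₁) = ln(32.9/27.6)/ln(82.4/15.1) = 0.17566/1.69689 = 0.1035
Extrapolate from 82.4 m to 148.0 m: V₃ = 32.9 × (148.0/82.4)^0.1035 = 32.9 × 1.0625 = 34.9562 kt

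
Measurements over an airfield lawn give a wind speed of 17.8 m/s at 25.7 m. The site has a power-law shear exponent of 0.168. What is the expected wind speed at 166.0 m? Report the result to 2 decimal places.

24.35 m/s

Power-law profile: V₂ = V₁ · (z₂/z₁)^α
V₂ = 17.8 × (166.0/25.7)^0.168 = 17.8 × (6.4591)^0.168
    = 17.8 × 1.3681 = 24.3517 m/s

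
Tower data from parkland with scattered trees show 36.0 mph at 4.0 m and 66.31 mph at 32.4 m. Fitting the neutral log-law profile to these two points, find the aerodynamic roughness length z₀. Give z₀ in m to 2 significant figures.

z₀ ≈ 0.33 m

Log law: V(z) ∝ ln(z/z₀). With r = V₁/V₂ = 36.0/66.31 = 0.54290,
r · ln(z₂/z₀) = ln(z₁/z₀) ⇒ ln z₀ = (ln z₁ − r·ln z₂)/(1 − r)
ln z₀ = (1.38629 − 0.54290×3.47816) / 0.45710 = -1.0983
z₀ = exp(-1.0983) = 0.3334 m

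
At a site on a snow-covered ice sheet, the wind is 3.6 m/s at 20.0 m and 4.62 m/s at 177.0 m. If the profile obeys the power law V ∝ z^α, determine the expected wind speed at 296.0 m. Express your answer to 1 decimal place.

First find α: α = ln(V₂/V₁)/ln(z₂/z₁) = ln(4.62/3.6)/ln(177.0/20.0) = 0.24946/2.18042 = 0.1144
Extrapolate from 177.0 m to 296.0 m: V₃ = 4.62 × (296.0/177.0)^0.1144 = 4.62 × 1.0606 = 4.9000 m/s

4.9 m/s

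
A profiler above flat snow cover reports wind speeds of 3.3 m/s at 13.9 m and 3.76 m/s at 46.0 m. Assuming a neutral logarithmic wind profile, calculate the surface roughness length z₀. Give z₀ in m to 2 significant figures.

z₀ ≈ 0.0026 m

Log law: V(z) ∝ ln(z/z₀). With r = V₁/V₂ = 3.3/3.76 = 0.87766,
r · ln(z₂/z₀) = ln(z₁/z₀) ⇒ ln z₀ = (ln z₁ − r·ln z₂)/(1 − r)
ln z₀ = (2.63189 − 0.87766×3.82864) / 0.12234 = -5.9535
z₀ = exp(-5.9535) = 0.002597 m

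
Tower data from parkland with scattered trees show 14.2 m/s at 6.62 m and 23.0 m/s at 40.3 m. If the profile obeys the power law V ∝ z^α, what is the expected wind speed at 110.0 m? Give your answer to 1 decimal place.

First find α: α = ln(V₂/V₁)/ln(z₂/z₁) = ln(23.0/14.2)/ln(40.3/6.62) = 0.48225/1.80626 = 0.2670
Extrapolate from 40.3 m to 110.0 m: V₃ = 23.0 × (110.0/40.3)^0.2670 = 23.0 × 1.3075 = 30.0718 m/s

30.1 m/s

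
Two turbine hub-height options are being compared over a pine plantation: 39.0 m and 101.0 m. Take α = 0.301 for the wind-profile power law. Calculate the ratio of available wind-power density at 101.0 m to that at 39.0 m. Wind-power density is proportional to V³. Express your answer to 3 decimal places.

2.361

Speed ratio: V_B/V_A = (z_B/z_A)^α = (101.0/39.0)^0.301 = (2.5897)^0.301 = 1.33165
Power-density ratio: P_B/P_A = (V_B/V_A)³ = (1.33165)³ = 2.36141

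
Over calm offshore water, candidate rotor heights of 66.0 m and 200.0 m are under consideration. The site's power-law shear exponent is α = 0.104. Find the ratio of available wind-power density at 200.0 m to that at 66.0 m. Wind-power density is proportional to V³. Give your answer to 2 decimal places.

Speed ratio: V_B/V_A = (z_B/z_A)^α = (200.0/66.0)^0.104 = (3.0303)^0.104 = 1.12221
Power-density ratio: P_B/P_A = (V_B/V_A)³ = (1.12221)³ = 1.41327

1.41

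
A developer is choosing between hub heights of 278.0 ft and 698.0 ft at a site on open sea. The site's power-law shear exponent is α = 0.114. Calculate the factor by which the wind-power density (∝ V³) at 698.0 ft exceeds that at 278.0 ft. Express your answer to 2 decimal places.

Speed ratio: V_B/V_A = (z_B/z_A)^α = (698.0/278.0)^0.114 = (2.5108)^0.114 = 1.11065
Power-density ratio: P_B/P_A = (V_B/V_A)³ = (1.11065)³ = 1.37005

1.37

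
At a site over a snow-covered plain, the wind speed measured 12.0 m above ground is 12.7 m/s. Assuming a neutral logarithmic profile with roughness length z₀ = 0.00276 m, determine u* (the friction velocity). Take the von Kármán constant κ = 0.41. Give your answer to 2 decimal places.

u* ≈ 0.62 m/s

Log law: V(z) = (u*/κ) · ln(z/z₀) ⇒ u* = κ · V / ln(z/z₀)
u* = 0.41 × 12.7 / ln(12.0/0.00276) = 0.41 × 12.7 / 8.3774
   = 5.2070 / 8.3774 = 0.6216 m/s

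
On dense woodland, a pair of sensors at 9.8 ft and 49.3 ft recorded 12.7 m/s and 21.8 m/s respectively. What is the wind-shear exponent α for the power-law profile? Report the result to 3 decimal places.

α ≈ 0.334

Power law: V₂/V₁ = (z₂/z₁)^α ⇒ α = ln(V₂/V₁) / ln(z₂/z₁)
α = ln(21.8/12.7) / ln(49.3/9.8) = ln(1.7165) / ln(5.0306)
  = 0.54031 / 1.61554 = 0.33444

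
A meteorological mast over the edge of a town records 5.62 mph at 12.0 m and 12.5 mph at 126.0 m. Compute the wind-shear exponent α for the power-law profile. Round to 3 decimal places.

α ≈ 0.340

Power law: V₂/V₁ = (z₂/z₁)^α ⇒ α = ln(V₂/V₁) / ln(z₂/z₁)
α = ln(12.5/5.62) / ln(126.0/12.0) = ln(2.2242) / ln(10.5000)
  = 0.79940 / 2.35138 = 0.33997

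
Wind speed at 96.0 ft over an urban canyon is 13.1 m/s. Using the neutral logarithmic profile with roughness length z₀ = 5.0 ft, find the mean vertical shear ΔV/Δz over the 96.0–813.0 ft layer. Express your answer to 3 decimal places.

0.013 m/s/ft

Log law: V₂ = V₁ · ln(z₂/z₀)/ln(z₁/z₀) = 13.1 × 5.0913/2.9549 = 22.5712 m/s
ΔV/Δz = (22.5712 − 13.1)/(813.0 − 96.0) = 9.4712/717.0000 = 0.01321 m/s/ft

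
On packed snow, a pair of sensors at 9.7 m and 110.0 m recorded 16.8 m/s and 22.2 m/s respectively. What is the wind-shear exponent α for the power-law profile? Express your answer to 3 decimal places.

α ≈ 0.115

Power law: V₂/V₁ = (z₂/z₁)^α ⇒ α = ln(V₂/V₁) / ln(z₂/z₁)
α = ln(22.2/16.8) / ln(110.0/9.7) = ln(1.3214) / ln(11.3402)
  = 0.27871 / 2.42835 = 0.11477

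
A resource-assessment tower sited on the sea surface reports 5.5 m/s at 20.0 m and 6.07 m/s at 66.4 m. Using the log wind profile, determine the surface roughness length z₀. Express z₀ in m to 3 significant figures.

z₀ ≈ 0.000187 m

Log law: V(z) ∝ ln(z/z₀). With r = V₁/V₂ = 5.5/6.07 = 0.90610,
r · ln(z₂/z₀) = ln(z₁/z₀) ⇒ ln z₀ = (ln z₁ − r·ln z₂)/(1 − r)
ln z₀ = (2.99573 − 0.90610×4.19570) / 0.09390 = -8.5829
z₀ = exp(-8.5829) = 0.0001873 m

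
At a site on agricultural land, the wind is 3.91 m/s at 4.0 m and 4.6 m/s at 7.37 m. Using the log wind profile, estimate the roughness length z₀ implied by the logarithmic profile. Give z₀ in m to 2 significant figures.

z₀ ≈ 0.13 m

Log law: V(z) ∝ ln(z/z₀). With r = V₁/V₂ = 3.91/4.6 = 0.85000,
r · ln(z₂/z₀) = ln(z₁/z₀) ⇒ ln z₀ = (ln z₁ − r·ln z₂)/(1 − r)
ln z₀ = (1.38629 − 0.85000×1.99742) / 0.15000 = -2.0767
z₀ = exp(-2.0767) = 0.1253 m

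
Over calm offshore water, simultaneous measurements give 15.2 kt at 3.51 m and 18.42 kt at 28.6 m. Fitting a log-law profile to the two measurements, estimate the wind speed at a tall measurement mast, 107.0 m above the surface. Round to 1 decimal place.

20.4 kt

Log law: V ∝ ln(z/z₀). From the pair, with r = V₁/V₂ = 0.82519,
ln z₀ = (ln z₁ − r·ln z₂)/(1 − r) = (1.2556 − 0.82519×3.3534)/0.17481 = -8.6470 → z₀ = 0.0001757 m
V₃ = V₁ · ln(z₃/z₀)/ln(z₁/z₀) = 15.2 × 13.3198/9.9026 = 20.4452 kt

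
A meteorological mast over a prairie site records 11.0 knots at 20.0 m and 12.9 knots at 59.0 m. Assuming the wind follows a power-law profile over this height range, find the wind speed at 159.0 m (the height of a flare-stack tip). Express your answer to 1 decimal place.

First find α: α = ln(V₂/V₁)/ln(z₂/z₁) = ln(12.9/11.0)/ln(59.0/20.0) = 0.15933/1.08181 = 0.1473
Extrapolate from 59.0 m to 159.0 m: V₃ = 12.9 × (159.0/59.0)^0.1473 = 12.9 × 1.1572 = 14.9280 knots

14.9 knots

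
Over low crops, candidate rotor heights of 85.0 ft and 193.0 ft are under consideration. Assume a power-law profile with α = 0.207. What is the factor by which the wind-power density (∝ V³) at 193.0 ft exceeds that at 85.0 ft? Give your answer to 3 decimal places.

Speed ratio: V_B/V_A = (z_B/z_A)^α = (193.0/85.0)^0.207 = (2.2706)^0.207 = 1.18501
Power-density ratio: P_B/P_A = (V_B/V_A)³ = (1.18501)³ = 1.66403

1.664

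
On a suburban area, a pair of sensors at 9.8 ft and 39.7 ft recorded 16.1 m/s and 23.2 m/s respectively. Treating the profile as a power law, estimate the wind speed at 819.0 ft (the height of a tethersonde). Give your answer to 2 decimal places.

51.14 m/s

First find α: α = ln(V₂/V₁)/ln(z₂/z₁) = ln(23.2/16.1)/ln(39.7/9.8) = 0.36533/1.39897 = 0.2611
Extrapolate from 39.7 ft to 819.0 ft: V₃ = 23.2 × (819.0/39.7)^0.2611 = 23.2 × 2.2043 = 51.1400 m/s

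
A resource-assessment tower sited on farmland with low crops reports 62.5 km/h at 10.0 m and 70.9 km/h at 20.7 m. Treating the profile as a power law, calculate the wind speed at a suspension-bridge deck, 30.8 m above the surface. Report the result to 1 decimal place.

76.0 km/h

First find α: α = ln(V₂/V₁)/ln(z₂/z₁) = ln(70.9/62.5)/ln(20.7/10.0) = 0.12610/0.72755 = 0.1733
Extrapolate from 20.7 m to 30.8 m: V₃ = 70.9 × (30.8/20.7)^0.1733 = 70.9 × 1.0713 = 75.9555 km/h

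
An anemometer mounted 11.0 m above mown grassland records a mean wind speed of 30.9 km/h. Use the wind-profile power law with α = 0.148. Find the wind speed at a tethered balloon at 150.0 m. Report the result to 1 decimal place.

Power-law profile: V₂ = V₁ · (z₂/z₁)^α
V₂ = 30.9 × (150.0/11.0)^0.148 = 30.9 × (13.6364)^0.148
    = 30.9 × 1.4721 = 45.4877 km/h

45.5 km/h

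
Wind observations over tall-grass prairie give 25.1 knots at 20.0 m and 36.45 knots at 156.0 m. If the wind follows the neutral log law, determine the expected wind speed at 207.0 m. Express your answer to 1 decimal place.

38.0 knots

Log law: V ∝ ln(z/z₀). From the pair, with r = V₁/V₂ = 0.68861,
ln z₀ = (ln z₁ − r·ln z₂)/(1 − r) = (2.9957 − 0.68861×5.0499)/0.31139 = -1.5469 → z₀ = 0.2129 m
V₃ = V₁ · ln(z₃/z₀)/ln(z₁/z₀) = 25.1 × 6.8796/4.5426 = 38.0129 knots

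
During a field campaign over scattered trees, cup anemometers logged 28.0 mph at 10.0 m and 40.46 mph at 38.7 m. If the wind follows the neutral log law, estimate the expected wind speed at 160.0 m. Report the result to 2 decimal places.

53.53 mph

Log law: V ∝ ln(z/z₀). From the pair, with r = V₁/V₂ = 0.69204,
ln z₀ = (ln z₁ − r·ln z₂)/(1 − r) = (2.3026 − 0.69204×3.6558)/0.30796 = -0.7384 → z₀ = 0.4779 m
V₃ = V₁ · ln(z₃/z₀)/ln(z₁/z₀) = 28.0 × 5.8136/3.0410 = 53.5284 mph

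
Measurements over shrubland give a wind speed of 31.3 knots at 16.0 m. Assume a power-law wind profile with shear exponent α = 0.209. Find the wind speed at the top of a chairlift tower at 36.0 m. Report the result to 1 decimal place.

37.1 knots

Power-law profile: V₂ = V₁ · (z₂/z₁)^α
V₂ = 31.3 × (36.0/16.0)^0.209 = 31.3 × (2.2500)^0.209
    = 31.3 × 1.1847 = 37.0809 knots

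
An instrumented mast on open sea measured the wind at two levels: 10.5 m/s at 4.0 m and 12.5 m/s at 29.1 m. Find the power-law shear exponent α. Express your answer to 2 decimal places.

α ≈ 0.09

Power law: V₂/V₁ = (z₂/z₁)^α ⇒ α = ln(V₂/V₁) / ln(z₂/z₁)
α = ln(12.5/10.5) / ln(29.1/4.0) = ln(1.1905) / ln(7.2750)
  = 0.17435 / 1.98444 = 0.08786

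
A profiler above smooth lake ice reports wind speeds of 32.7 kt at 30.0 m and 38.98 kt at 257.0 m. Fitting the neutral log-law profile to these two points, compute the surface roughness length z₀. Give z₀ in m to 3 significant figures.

z₀ ≈ 0.000417 m

Log law: V(z) ∝ ln(z/z₀). With r = V₁/V₂ = 32.7/38.98 = 0.83889,
r · ln(z₂/z₀) = ln(z₁/z₀) ⇒ ln z₀ = (ln z₁ − r·ln z₂)/(1 − r)
ln z₀ = (3.40120 − 0.83889×5.54908) / 0.16111 = -7.7828
z₀ = exp(-7.7828) = 0.0004168 m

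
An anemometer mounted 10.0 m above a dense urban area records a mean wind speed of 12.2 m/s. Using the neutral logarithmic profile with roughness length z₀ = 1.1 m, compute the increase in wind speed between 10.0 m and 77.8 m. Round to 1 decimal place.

Log law: V₂ = V₁ · ln(z₂/z₀)/ln(z₁/z₀) = 12.2 × 4.2588/2.2073 = 23.5393 m/s
ΔV = 23.5393 − 12.2 = 11.3393 m/s

11.3 m/s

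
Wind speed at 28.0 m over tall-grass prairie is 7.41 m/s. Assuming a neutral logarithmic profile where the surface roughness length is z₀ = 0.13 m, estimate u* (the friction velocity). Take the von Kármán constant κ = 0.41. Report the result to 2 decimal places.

Log law: V(z) = (u*/κ) · ln(z/z₀) ⇒ u* = κ · V / ln(z/z₀)
u* = 0.41 × 7.41 / ln(28.0/0.13) = 0.41 × 7.41 / 5.3724
   = 3.0381 / 5.3724 = 0.5655 m/s

u* ≈ 0.57 m/s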